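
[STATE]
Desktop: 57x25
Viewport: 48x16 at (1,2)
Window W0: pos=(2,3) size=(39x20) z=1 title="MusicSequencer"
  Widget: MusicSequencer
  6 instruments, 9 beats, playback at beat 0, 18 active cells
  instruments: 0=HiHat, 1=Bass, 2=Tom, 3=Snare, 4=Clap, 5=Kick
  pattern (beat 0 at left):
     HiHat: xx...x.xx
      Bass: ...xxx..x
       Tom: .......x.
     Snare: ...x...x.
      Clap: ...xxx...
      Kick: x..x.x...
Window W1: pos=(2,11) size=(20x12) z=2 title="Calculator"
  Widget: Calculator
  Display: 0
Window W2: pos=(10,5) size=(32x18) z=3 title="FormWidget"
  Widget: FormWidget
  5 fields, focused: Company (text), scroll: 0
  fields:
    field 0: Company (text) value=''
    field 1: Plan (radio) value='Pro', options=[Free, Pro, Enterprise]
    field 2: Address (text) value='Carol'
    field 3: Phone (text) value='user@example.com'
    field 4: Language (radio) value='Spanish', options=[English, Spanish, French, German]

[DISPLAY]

                                                
 ┏━━━━━━━━━━━━━━━━━━━━━━━━━━━━━━━━━━━━━┓        
 ┃ MusicSequencer                      ┃        
 ┠───────┏━━━━━━━━━━━━━━━━━━━━━━━━━━━━━━┓       
 ┃      ▼┃ FormWidget                   ┃       
 ┃ HiHat█┠──────────────────────────────┨       
 ┃  Bass·┃> Company:    [              ]┃       
 ┃   Tom·┃  Plan:       ( ) Free  (●) Pr┃       
 ┃ Snare·┃  Address:    [Carol         ]┃       
 ┏━━━━━━━┃  Phone:      [user@example.c]┃       
 ┃ Calcul┃  Language:   ( ) English  (●)┃       
 ┠───────┃                              ┃       
 ┃       ┃                              ┃       
 ┃┌───┬──┃                              ┃       
 ┃│ 7 │ 8┃                              ┃       
 ┃├───┼──┃                              ┃       


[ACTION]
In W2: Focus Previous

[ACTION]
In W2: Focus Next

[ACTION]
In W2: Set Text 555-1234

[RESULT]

                                                
 ┏━━━━━━━━━━━━━━━━━━━━━━━━━━━━━━━━━━━━━┓        
 ┃ MusicSequencer                      ┃        
 ┠───────┏━━━━━━━━━━━━━━━━━━━━━━━━━━━━━━┓       
 ┃      ▼┃ FormWidget                   ┃       
 ┃ HiHat█┠──────────────────────────────┨       
 ┃  Bass·┃> Company:    [555-1234      ]┃       
 ┃   Tom·┃  Plan:       ( ) Free  (●) Pr┃       
 ┃ Snare·┃  Address:    [Carol         ]┃       
 ┏━━━━━━━┃  Phone:      [user@example.c]┃       
 ┃ Calcul┃  Language:   ( ) English  (●)┃       
 ┠───────┃                              ┃       
 ┃       ┃                              ┃       
 ┃┌───┬──┃                              ┃       
 ┃│ 7 │ 8┃                              ┃       
 ┃├───┼──┃                              ┃       


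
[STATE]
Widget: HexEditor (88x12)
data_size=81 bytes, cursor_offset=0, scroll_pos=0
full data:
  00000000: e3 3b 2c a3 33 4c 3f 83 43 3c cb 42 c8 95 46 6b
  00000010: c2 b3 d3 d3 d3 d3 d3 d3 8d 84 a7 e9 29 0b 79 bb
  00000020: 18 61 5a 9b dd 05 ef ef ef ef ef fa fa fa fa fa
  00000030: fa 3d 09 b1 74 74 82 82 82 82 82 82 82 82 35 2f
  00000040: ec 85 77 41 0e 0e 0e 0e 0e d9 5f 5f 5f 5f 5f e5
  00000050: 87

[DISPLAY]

00000000  E3 3b 2c a3 33 4c 3f 83  43 3c cb 42 c8 95 46 6b  |.;,.3L?.C<.B..Fk|          
00000010  c2 b3 d3 d3 d3 d3 d3 d3  8d 84 a7 e9 29 0b 79 bb  |............).y.|          
00000020  18 61 5a 9b dd 05 ef ef  ef ef ef fa fa fa fa fa  |.aZ.............|          
00000030  fa 3d 09 b1 74 74 82 82  82 82 82 82 82 82 35 2f  |.=..tt........5/|          
00000040  ec 85 77 41 0e 0e 0e 0e  0e d9 5f 5f 5f 5f 5f e5  |..wA......_____.|          
00000050  87                                                |.               |          
                                                                                        
                                                                                        
                                                                                        
                                                                                        
                                                                                        
                                                                                        


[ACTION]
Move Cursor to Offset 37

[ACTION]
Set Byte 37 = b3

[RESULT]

00000000  e3 3b 2c a3 33 4c 3f 83  43 3c cb 42 c8 95 46 6b  |.;,.3L?.C<.B..Fk|          
00000010  c2 b3 d3 d3 d3 d3 d3 d3  8d 84 a7 e9 29 0b 79 bb  |............).y.|          
00000020  18 61 5a 9b dd B3 ef ef  ef ef ef fa fa fa fa fa  |.aZ.............|          
00000030  fa 3d 09 b1 74 74 82 82  82 82 82 82 82 82 35 2f  |.=..tt........5/|          
00000040  ec 85 77 41 0e 0e 0e 0e  0e d9 5f 5f 5f 5f 5f e5  |..wA......_____.|          
00000050  87                                                |.               |          
                                                                                        
                                                                                        
                                                                                        
                                                                                        
                                                                                        
                                                                                        


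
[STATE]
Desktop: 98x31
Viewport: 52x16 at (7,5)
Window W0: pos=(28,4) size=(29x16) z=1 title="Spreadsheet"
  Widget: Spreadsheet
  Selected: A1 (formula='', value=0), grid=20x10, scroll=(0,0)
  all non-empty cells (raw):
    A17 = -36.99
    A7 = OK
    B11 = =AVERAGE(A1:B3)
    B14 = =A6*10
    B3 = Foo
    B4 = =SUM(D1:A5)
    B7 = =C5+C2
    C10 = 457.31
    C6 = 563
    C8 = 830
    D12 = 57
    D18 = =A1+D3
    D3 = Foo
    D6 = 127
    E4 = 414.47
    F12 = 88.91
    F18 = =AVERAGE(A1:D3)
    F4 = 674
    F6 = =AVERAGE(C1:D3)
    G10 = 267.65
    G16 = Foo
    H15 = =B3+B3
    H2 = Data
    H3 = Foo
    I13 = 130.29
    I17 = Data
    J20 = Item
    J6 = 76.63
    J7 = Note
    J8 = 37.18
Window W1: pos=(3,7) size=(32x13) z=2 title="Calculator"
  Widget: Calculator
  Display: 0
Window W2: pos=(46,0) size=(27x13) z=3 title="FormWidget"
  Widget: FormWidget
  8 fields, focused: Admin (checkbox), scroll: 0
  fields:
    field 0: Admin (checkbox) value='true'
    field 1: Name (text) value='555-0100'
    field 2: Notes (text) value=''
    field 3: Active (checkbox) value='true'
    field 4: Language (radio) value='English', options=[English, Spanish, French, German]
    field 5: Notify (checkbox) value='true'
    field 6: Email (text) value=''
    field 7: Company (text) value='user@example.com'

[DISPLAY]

                     ┃ Spreadsheet     ┃  Notes:    
                     ┠─────────────────┃  Active:   
━━━━━━━━━━━━━━━━━━━━━━━━━━━┓           ┃  Language: 
lculator                   ┃ A       B ┃  Notify:   
───────────────────────────┨-----------┃  Email:    
                          0┃   [0]     ┃  Company:  
─┬───┬───┬───┐             ┃     0     ┃            
 │ 8 │ 9 │ ÷ │             ┃     0Foo  ┗━━━━━━━━━━━━
─┼───┼───┼───┤             ┃     0#CIRC!         ┃  
 │ 5 │ 6 │ × │             ┃     0       0       ┃  
─┼───┼───┼───┤             ┃     0       0     56┃  
 │ 2 │ 3 │ - │             ┃             0       ┃  
─┼───┼───┼───┤             ┃     0       0     83┃  
 │ . │ = │ + │             ┃     0       0       ┃  
━━━━━━━━━━━━━━━━━━━━━━━━━━━┛━━━━━━━━━━━━━━━━━━━━━┛  
                                                    


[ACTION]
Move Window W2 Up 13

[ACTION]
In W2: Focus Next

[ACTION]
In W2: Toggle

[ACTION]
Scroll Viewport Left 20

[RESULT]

                            ┃ Spreadsheet     ┃  Not
                            ┠─────────────────┃  Act
   ┏━━━━━━━━━━━━━━━━━━━━━━━━━━━━━━┓           ┃  Lan
   ┃ Calculator                   ┃ A       B ┃  Not
   ┠──────────────────────────────┨-----------┃  Ema
   ┃                             0┃   [0]     ┃  Com
   ┃┌───┬───┬───┬───┐             ┃     0     ┃     
   ┃│ 7 │ 8 │ 9 │ ÷ │             ┃     0Foo  ┗━━━━━
   ┃├───┼───┼───┼───┤             ┃     0#CIRC!     
   ┃│ 4 │ 5 │ 6 │ × │             ┃     0       0   
   ┃├───┼───┼───┼───┤             ┃     0       0   
   ┃│ 1 │ 2 │ 3 │ - │             ┃             0   
   ┃├───┼───┼───┼───┤             ┃     0       0   
   ┃│ 0 │ . │ = │ + │             ┃     0       0   
   ┗━━━━━━━━━━━━━━━━━━━━━━━━━━━━━━┛━━━━━━━━━━━━━━━━━
                                                    


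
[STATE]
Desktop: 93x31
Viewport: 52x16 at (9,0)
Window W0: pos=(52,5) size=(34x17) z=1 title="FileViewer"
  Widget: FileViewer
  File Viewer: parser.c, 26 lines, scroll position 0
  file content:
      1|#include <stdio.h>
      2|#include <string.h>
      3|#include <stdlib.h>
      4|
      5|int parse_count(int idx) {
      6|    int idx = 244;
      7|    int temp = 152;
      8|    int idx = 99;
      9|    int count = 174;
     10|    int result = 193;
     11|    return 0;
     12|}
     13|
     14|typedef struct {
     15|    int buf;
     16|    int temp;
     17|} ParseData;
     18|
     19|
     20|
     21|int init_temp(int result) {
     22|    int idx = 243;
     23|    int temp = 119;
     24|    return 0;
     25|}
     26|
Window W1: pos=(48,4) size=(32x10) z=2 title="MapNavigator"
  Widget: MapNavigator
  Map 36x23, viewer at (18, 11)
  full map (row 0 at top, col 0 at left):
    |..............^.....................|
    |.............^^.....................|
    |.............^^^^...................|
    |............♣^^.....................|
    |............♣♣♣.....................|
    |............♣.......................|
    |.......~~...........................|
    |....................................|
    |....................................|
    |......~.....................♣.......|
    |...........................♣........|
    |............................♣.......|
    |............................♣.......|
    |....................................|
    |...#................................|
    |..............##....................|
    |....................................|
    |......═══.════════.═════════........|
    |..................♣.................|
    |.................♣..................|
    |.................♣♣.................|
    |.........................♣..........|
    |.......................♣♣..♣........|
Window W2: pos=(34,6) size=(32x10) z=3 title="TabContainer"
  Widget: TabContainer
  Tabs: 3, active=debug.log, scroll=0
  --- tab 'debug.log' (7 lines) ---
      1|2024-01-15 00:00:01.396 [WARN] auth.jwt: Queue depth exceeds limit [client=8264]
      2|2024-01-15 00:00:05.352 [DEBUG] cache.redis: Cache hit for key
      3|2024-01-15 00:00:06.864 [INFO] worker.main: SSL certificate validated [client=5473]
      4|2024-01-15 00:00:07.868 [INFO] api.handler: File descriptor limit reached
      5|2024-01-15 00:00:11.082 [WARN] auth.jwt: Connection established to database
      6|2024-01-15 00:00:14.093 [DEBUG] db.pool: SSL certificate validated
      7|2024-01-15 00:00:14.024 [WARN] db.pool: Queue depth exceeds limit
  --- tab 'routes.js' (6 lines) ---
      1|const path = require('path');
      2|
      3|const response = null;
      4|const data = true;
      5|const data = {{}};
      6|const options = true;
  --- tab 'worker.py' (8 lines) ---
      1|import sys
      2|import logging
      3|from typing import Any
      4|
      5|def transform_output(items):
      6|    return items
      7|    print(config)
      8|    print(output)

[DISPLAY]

                                                    
                                                    
                                                    
                                                    
                                       ┏━━━━━━━━━━━━
                                       ┃ MapNavigato
                         ┏━━━━━━━━━━━━━━━━━━━━━━━━━━
                         ┃ TabContainer             
                         ┠──────────────────────────
                         ┃[debug.log]│ routes.js │ w
                         ┃──────────────────────────
                         ┃2024-01-15 00:00:01.396 [W
                         ┃2024-01-15 00:00:05.352 [D
                         ┃2024-01-15 00:00:06.864 [I
                         ┃2024-01-15 00:00:07.868 [I
                         ┗━━━━━━━━━━━━━━━━━━━━━━━━━━


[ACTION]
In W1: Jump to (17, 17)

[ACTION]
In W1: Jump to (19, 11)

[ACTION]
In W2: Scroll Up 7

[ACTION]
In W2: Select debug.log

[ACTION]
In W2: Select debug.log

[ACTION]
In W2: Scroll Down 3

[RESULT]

                                                    
                                                    
                                                    
                                                    
                                       ┏━━━━━━━━━━━━
                                       ┃ MapNavigato
                         ┏━━━━━━━━━━━━━━━━━━━━━━━━━━
                         ┃ TabContainer             
                         ┠──────────────────────────
                         ┃[debug.log]│ routes.js │ w
                         ┃──────────────────────────
                         ┃2024-01-15 00:00:07.868 [I
                         ┃2024-01-15 00:00:11.082 [W
                         ┃2024-01-15 00:00:14.093 [D
                         ┃2024-01-15 00:00:14.024 [W
                         ┗━━━━━━━━━━━━━━━━━━━━━━━━━━


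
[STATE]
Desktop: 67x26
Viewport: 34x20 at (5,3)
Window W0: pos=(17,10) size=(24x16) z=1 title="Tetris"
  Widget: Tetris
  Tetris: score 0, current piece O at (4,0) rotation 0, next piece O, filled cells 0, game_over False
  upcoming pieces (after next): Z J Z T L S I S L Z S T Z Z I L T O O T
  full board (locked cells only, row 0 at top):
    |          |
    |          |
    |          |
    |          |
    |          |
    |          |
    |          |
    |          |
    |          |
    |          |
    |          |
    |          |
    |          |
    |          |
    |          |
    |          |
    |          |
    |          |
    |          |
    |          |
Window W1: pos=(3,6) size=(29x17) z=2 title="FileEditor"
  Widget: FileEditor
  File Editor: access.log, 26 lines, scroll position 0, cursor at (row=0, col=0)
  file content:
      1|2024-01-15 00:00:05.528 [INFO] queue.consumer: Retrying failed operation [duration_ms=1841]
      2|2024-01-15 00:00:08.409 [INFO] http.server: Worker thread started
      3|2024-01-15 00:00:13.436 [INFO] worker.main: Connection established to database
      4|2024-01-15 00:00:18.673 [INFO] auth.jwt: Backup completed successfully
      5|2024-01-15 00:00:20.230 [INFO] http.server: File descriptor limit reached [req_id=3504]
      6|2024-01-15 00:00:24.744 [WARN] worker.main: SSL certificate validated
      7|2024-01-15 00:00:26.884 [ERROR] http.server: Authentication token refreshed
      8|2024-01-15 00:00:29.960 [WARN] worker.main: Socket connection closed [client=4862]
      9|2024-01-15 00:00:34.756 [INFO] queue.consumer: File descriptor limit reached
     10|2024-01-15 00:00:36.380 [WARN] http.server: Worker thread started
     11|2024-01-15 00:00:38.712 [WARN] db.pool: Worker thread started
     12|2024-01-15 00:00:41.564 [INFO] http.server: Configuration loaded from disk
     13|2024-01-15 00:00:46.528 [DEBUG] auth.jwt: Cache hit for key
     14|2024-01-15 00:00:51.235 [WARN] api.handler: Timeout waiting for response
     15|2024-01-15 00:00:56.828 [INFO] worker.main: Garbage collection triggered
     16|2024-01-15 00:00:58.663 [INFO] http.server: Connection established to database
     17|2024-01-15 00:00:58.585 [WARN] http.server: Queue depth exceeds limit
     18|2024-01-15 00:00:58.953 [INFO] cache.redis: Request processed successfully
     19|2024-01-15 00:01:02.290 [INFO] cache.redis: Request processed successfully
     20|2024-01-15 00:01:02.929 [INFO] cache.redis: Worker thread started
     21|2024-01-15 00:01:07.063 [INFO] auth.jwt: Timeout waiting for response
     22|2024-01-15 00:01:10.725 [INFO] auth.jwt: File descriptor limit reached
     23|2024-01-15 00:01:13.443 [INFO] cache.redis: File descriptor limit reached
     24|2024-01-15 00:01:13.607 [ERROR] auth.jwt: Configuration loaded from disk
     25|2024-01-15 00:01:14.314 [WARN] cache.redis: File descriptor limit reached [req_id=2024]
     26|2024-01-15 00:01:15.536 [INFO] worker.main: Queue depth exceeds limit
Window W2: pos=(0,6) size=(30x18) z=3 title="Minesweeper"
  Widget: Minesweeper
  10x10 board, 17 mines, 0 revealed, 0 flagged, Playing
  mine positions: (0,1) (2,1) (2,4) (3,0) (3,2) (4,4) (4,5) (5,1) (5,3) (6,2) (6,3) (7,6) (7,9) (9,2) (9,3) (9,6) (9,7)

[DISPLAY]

                                  
                                  
                                  
━━━━━━━━━━━━━━━━━━━━━━━━┓━┓       
esweeper                ┃ ┃       
────────────────────────┨─┨       
■■■■■■                  ┃▲┃       
■■■■■■                  ┃█┃━━━━━━━
■■■■■■                  ┃░┃       
■■■■■■                  ┃░┃───────
■■■■■■                  ┃░┃t:     
■■■■■■                  ┃░┃       
■■■■■■                  ┃░┃       
■■■■■■                  ┃░┃       
■■■■■■                  ┃░┃       
■■■■■■                  ┃░┃       
                        ┃░┃re:    
                        ┃░┃       
                        ┃▼┃       
                        ┃━┛       


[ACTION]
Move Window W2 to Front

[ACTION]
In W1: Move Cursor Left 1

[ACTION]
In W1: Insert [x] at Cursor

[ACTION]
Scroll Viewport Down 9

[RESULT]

━━━━━━━━━━━━━━━━━━━━━━━━┓━┓       
esweeper                ┃ ┃       
────────────────────────┨─┨       
■■■■■■                  ┃▲┃       
■■■■■■                  ┃█┃━━━━━━━
■■■■■■                  ┃░┃       
■■■■■■                  ┃░┃───────
■■■■■■                  ┃░┃t:     
■■■■■■                  ┃░┃       
■■■■■■                  ┃░┃       
■■■■■■                  ┃░┃       
■■■■■■                  ┃░┃       
■■■■■■                  ┃░┃       
                        ┃░┃re:    
                        ┃░┃       
                        ┃▼┃       
                        ┃━┛       
━━━━━━━━━━━━━━━━━━━━━━━━┛         
            ┃          │          
            ┗━━━━━━━━━━━━━━━━━━━━━


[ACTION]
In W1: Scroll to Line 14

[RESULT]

━━━━━━━━━━━━━━━━━━━━━━━━┓━┓       
esweeper                ┃ ┃       
────────────────────────┨─┨       
■■■■■■                  ┃▲┃       
■■■■■■                  ┃░┃━━━━━━━
■■■■■■                  ┃░┃       
■■■■■■                  ┃░┃───────
■■■■■■                  ┃░┃t:     
■■■■■■                  ┃░┃       
■■■■■■                  ┃░┃       
■■■■■■                  ┃░┃       
■■■■■■                  ┃░┃       
■■■■■■                  ┃░┃       
                        ┃░┃re:    
                        ┃█┃       
                        ┃▼┃       
                        ┃━┛       
━━━━━━━━━━━━━━━━━━━━━━━━┛         
            ┃          │          
            ┗━━━━━━━━━━━━━━━━━━━━━


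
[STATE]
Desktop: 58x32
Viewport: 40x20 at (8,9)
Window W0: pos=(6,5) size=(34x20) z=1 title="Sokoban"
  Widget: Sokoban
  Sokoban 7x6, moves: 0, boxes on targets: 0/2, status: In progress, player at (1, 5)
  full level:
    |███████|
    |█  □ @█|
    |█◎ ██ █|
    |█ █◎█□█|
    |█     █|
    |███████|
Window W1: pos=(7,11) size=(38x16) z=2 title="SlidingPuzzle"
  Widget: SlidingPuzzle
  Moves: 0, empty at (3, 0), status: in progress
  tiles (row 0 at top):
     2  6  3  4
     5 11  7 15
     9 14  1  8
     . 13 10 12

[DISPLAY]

  □ @█                         ┃        
◎ ██ █                         ┃        
━━━━━━━━━━━━━━━━━━━━━━━━━━━━━━━━━━━━┓   
 SlidingPuzzle                      ┃   
────────────────────────────────────┨   
┌────┬────┬────┬────┐               ┃   
│  2 │  6 │  3 │  4 │               ┃   
├────┼────┼────┼────┤               ┃   
│  5 │ 11 │  7 │ 15 │               ┃   
├────┼────┼────┼────┤               ┃   
│  9 │ 14 │  1 │  8 │               ┃   
├────┼────┼────┼────┤               ┃   
│    │ 13 │ 10 │ 12 │               ┃   
└────┴────┴────┴────┘               ┃   
Moves: 0                            ┃   
                                    ┃   
                                    ┃   
━━━━━━━━━━━━━━━━━━━━━━━━━━━━━━━━━━━━┛   
                                        
                                        


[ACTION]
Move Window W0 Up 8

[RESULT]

oves: 0  0/2                   ┃        
                               ┃        
━━━━━━━━━━━━━━━━━━━━━━━━━━━━━━━━━━━━┓   
 SlidingPuzzle                      ┃   
────────────────────────────────────┨   
┌────┬────┬────┬────┐               ┃   
│  2 │  6 │  3 │  4 │               ┃   
├────┼────┼────┼────┤               ┃   
│  5 │ 11 │  7 │ 15 │               ┃   
├────┼────┼────┼────┤               ┃   
│  9 │ 14 │  1 │  8 │               ┃   
├────┼────┼────┼────┤               ┃   
│    │ 13 │ 10 │ 12 │               ┃   
└────┴────┴────┴────┘               ┃   
Moves: 0                            ┃   
                                    ┃   
                                    ┃   
━━━━━━━━━━━━━━━━━━━━━━━━━━━━━━━━━━━━┛   
                                        
                                        


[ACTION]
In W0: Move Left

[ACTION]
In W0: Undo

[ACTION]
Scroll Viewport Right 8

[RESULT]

 0/2                   ┃                
                       ┃                
━━━━━━━━━━━━━━━━━━━━━━━━━━━━┓           
Puzzle                      ┃           
────────────────────────────┨           
──┬────┬────┐               ┃           
6 │  3 │  4 │               ┃           
──┼────┼────┤               ┃           
1 │  7 │ 15 │               ┃           
──┼────┼────┤               ┃           
4 │  1 │  8 │               ┃           
──┼────┼────┤               ┃           
3 │ 10 │ 12 │               ┃           
──┴────┴────┘               ┃           
                            ┃           
                            ┃           
                            ┃           
━━━━━━━━━━━━━━━━━━━━━━━━━━━━┛           
                                        
                                        


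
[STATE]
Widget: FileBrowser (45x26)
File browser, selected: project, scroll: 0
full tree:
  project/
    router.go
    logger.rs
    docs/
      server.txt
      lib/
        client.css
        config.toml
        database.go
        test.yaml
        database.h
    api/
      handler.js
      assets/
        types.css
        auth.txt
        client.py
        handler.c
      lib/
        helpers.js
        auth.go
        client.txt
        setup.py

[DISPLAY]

> [-] project/                               
    router.go                                
    logger.rs                                
    [+] docs/                                
    [+] api/                                 
                                             
                                             
                                             
                                             
                                             
                                             
                                             
                                             
                                             
                                             
                                             
                                             
                                             
                                             
                                             
                                             
                                             
                                             
                                             
                                             
                                             


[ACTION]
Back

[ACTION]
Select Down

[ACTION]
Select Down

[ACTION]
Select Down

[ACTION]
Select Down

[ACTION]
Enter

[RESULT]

  [-] project/                               
    router.go                                
    logger.rs                                
    [+] docs/                                
  > [-] api/                                 
      handler.js                             
      [+] assets/                            
      [+] lib/                               
                                             
                                             
                                             
                                             
                                             
                                             
                                             
                                             
                                             
                                             
                                             
                                             
                                             
                                             
                                             
                                             
                                             
                                             


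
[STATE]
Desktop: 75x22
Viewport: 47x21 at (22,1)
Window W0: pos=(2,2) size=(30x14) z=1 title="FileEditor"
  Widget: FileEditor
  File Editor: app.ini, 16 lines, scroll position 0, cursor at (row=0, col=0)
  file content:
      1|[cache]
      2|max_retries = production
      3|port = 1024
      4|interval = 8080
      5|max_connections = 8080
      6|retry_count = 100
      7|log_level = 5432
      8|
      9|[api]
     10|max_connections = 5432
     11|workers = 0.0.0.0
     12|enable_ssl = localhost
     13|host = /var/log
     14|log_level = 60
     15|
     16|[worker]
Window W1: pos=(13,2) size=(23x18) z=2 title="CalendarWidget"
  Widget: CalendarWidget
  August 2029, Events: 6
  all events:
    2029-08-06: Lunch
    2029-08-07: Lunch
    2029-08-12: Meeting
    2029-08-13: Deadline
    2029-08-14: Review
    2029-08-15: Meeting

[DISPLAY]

                                               
━━━━━━━━━━━━━┓                                 
rWidget      ┃                                 
─────────────┨                                 
ust 2029     ┃                                 
 Th Fr Sa Su ┃                                 
  2  3  4  5 ┃                                 
 8  9 10 11 1┃                                 
15* 16 17 18 ┃                                 
 23 24 25 26 ┃                                 
 30 31       ┃                                 
             ┃                                 
             ┃                                 
             ┃                                 
             ┃                                 
             ┃                                 
             ┃                                 
             ┃                                 
━━━━━━━━━━━━━┛                                 
                                               
                                               


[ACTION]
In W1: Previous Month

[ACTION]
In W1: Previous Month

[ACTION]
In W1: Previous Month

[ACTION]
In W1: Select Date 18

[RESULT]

                                               
━━━━━━━━━━━━━┓                                 
rWidget      ┃                                 
─────────────┨                                 
ay 2029      ┃                                 
 Th Fr Sa Su ┃                                 
  3  4  5  6 ┃                                 
 10 11 12 13 ┃                                 
 17 [18] 19 2┃                                 
 24 25 26 27 ┃                                 
 31          ┃                                 
             ┃                                 
             ┃                                 
             ┃                                 
             ┃                                 
             ┃                                 
             ┃                                 
             ┃                                 
━━━━━━━━━━━━━┛                                 
                                               
                                               


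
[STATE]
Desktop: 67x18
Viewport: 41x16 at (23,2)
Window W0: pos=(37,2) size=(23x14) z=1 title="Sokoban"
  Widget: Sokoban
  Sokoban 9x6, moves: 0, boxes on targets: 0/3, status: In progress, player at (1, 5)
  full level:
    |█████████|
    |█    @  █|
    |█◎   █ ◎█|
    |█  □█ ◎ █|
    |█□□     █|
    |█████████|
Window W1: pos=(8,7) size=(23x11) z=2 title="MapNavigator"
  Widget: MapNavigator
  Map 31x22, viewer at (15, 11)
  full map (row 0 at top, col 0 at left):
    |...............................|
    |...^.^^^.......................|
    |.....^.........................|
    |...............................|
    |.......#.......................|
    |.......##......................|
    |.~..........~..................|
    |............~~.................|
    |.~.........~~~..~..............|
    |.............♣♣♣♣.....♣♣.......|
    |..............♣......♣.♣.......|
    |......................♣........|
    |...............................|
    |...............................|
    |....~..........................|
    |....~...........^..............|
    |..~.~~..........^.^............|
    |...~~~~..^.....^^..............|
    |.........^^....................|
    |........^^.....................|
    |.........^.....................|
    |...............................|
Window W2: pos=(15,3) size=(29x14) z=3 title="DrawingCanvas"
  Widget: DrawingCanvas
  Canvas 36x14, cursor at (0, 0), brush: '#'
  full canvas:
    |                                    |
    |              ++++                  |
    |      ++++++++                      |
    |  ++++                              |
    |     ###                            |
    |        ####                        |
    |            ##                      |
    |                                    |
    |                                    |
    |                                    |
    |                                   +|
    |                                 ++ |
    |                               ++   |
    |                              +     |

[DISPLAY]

              ┏━━━━━━━━━━━━━━━━━━━━━┓    
━━━━━━━━━━━━━━━━━━━━┓an             ┃    
gCanvas             ┃───────────────┨    
────────────────────┨███            ┃    
                    ┃  █            ┃    
       ++++         ┃ ◎█            ┃    
+++++++             ┃◎ █            ┃    
                    ┃  █            ┃    
#                   ┃███            ┃    
 ####               ┃ 0  0/3        ┃    
     ##             ┃               ┃    
                    ┃               ┃    
                    ┃               ┃    
                    ┃━━━━━━━━━━━━━━━┛    
━━━━━━━━━━━━━━━━━━━━┛                    
━━━━━━━┛                                 


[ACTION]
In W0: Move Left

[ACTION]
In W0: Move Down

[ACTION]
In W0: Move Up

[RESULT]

              ┏━━━━━━━━━━━━━━━━━━━━━┓    
━━━━━━━━━━━━━━━━━━━━┓an             ┃    
gCanvas             ┃───────────────┨    
────────────────────┨███            ┃    
                    ┃  █            ┃    
       ++++         ┃ ◎█            ┃    
+++++++             ┃◎ █            ┃    
                    ┃  █            ┃    
#                   ┃███            ┃    
 ####               ┃ 3  0/3        ┃    
     ##             ┃               ┃    
                    ┃               ┃    
                    ┃               ┃    
                    ┃━━━━━━━━━━━━━━━┛    
━━━━━━━━━━━━━━━━━━━━┛                    
━━━━━━━┛                                 


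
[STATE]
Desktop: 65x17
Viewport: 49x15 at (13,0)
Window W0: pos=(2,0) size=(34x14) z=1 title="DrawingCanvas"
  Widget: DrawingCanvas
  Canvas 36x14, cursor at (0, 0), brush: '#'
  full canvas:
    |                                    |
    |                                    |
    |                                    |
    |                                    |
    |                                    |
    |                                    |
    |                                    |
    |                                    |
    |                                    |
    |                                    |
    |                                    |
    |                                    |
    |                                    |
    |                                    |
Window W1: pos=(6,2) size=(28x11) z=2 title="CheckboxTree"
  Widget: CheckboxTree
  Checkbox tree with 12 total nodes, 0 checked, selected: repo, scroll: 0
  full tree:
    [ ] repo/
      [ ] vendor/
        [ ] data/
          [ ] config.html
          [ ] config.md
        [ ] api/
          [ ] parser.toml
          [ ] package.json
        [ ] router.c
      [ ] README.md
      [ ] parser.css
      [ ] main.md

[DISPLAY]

━━━━━━━━━━━━━━━━━━━━━━┓                          
nvas                  ┃                          
━━━━━━━━━━━━━━━━━━━━┓─┨                          
boxTree             ┃ ┃                          
────────────────────┨ ┃                          
epo/                ┃ ┃                          
 vendor/            ┃ ┃                          
 ] data/            ┃ ┃                          
 [ ] config.html    ┃ ┃                          
 [ ] config.md      ┃ ┃                          
 ] api/             ┃ ┃                          
 [ ] parser.toml    ┃ ┃                          
━━━━━━━━━━━━━━━━━━━━┛ ┃                          
━━━━━━━━━━━━━━━━━━━━━━┛                          
                                                 


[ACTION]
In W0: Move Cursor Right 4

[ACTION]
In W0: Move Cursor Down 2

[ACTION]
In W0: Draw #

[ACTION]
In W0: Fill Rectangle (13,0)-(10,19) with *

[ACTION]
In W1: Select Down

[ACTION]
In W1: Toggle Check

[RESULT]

━━━━━━━━━━━━━━━━━━━━━━┓                          
nvas                  ┃                          
━━━━━━━━━━━━━━━━━━━━┓─┨                          
boxTree             ┃ ┃                          
────────────────────┨ ┃                          
epo/                ┃ ┃                          
 vendor/            ┃ ┃                          
x] data/            ┃ ┃                          
 [x] config.html    ┃ ┃                          
 [x] config.md      ┃ ┃                          
x] api/             ┃ ┃                          
 [x] parser.toml    ┃ ┃                          
━━━━━━━━━━━━━━━━━━━━┛ ┃                          
━━━━━━━━━━━━━━━━━━━━━━┛                          
                                                 
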